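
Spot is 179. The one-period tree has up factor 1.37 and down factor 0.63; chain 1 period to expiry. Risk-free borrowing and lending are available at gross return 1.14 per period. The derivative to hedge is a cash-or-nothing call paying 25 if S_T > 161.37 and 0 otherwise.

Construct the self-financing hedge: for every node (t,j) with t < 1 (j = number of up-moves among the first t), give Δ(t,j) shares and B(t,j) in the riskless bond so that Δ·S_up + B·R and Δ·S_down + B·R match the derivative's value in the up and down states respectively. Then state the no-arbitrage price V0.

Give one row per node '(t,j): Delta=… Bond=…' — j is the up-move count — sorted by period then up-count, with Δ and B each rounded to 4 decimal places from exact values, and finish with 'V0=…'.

Under the risk-neutral measure, an up-move has probability p* = (R−d)/(u−d) = 0.6892 and values discount at R = 1.14.
Terminal values V(1,·): V(1,0)=0.0000, V(1,1)=25.0000
(0,0): S=179.0000. Δ = (V_up−V_dn)/(S_up−S_dn) = (25.0000−0.0000)/(245.2300−112.7700) = 0.1887. V = [p*·25.0000 + (1−p*)·0.0000]/1.14 = 15.1138. B = V − Δ·S = -18.6700.
Check: Δ(0,0)·S0 + B(0,0) = 15.1138 = V0.

(0,0): Delta=0.1887 Bond=-18.6700
V0=15.1138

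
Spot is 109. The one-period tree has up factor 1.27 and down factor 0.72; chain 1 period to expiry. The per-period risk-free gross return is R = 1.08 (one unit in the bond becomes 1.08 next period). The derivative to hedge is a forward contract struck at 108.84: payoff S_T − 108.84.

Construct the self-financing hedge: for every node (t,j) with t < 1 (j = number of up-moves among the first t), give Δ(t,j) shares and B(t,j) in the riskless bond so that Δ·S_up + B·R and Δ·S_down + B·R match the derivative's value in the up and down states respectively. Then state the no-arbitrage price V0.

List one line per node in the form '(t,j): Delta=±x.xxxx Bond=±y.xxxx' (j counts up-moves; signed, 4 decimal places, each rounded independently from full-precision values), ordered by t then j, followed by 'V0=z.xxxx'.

Since d<R<u, set p* = (R−d)/(u−d) = 0.6545; price each node as the discounted p*-expectation of its children.
Terminal payoffs: V(1,0)=-30.3600, V(1,1)=29.5900
(0,0): S=109.0000. Δ = (V_up−V_dn)/(S_up−S_dn) = (29.5900−-30.3600)/(138.4300−78.4800) = 1.0000. V = [p*·29.5900 + (1−p*)·-30.3600]/1.08 = 8.2222. B = V − Δ·S = -100.7778.
The time-0 hedge costs 8.2222, which is the no-arbitrage price.

(0,0): Delta=1.0000 Bond=-100.7778
V0=8.2222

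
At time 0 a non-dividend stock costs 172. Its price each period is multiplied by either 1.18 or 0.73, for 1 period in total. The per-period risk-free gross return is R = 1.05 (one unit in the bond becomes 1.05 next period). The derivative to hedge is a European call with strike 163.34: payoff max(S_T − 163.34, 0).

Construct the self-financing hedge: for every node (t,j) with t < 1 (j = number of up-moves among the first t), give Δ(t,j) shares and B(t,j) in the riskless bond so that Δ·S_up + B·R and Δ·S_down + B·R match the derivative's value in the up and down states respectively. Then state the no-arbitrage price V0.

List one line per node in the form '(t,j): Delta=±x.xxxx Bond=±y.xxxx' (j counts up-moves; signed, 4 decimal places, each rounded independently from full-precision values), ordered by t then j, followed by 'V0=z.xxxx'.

(0,0): Delta=0.5119 Bond=-61.2119
V0=26.8326

Since d<R<u, set p* = (R−d)/(u−d) = 0.7111; price each node as the discounted p*-expectation of its children.
Terminal payoffs: V(1,0)=0.0000, V(1,1)=39.6200
  t=0,j=0: stock 172.0000 → up 202.9600 (V=39.6200), down 125.5600 (V=0.0000). Price 26.8326; hedge Δ=0.5119, bond B=-61.2119.
Check: Δ(0,0)·S0 + B(0,0) = 26.8326 = V0.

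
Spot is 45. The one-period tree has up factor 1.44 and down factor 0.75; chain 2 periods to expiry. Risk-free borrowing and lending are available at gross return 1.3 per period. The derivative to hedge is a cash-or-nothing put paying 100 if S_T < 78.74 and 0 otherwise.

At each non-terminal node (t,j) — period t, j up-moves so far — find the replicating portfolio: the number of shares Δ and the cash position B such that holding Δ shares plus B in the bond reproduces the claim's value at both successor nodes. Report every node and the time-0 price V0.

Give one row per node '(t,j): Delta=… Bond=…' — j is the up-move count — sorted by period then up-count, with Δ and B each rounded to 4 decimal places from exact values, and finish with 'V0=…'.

No-arbitrage ⇒ martingale measure with p* = (R−d)/(u−d) = 0.7971.
At expiry t=2: V(2,0)=100.0000, V(2,1)=100.0000, V(2,2)=0.0000
  t=1,j=0: stock 33.7500 → up 48.6000 (V=100.0000), down 25.3125 (V=100.0000). Price 76.9231; hedge Δ=0.0000, bond B=76.9231.
  t=1,j=1: stock 64.8000 → up 93.3120 (V=0.0000), down 48.6000 (V=100.0000). Price 15.6076; hedge Δ=-2.2365, bond B=160.5351.
  t=0,j=0: stock 45.0000 → up 64.8000 (V=15.6076), down 33.7500 (V=76.9231). Price 21.5757; hedge Δ=-1.9747, bond B=110.4387.
Self-financing check: at every node Δ·S+B equals the discounted successor values.

(0,0): Delta=-1.9747 Bond=110.4387
(1,0): Delta=0.0000 Bond=76.9231
(1,1): Delta=-2.2365 Bond=160.5351
V0=21.5757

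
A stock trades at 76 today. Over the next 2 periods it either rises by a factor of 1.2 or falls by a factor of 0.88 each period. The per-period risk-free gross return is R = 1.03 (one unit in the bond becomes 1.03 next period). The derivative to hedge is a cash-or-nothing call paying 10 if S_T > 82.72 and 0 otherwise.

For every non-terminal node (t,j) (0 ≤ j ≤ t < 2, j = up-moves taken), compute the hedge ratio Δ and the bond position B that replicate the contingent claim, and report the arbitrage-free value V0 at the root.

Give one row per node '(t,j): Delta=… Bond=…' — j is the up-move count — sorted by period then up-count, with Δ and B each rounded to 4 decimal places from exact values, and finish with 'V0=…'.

(0,0): Delta=0.1871 Bond=-12.1507
(1,0): Delta=0.0000 Bond=0.0000
(1,1): Delta=0.3427 Bond=-26.6990
V0=2.0711

The replicating-portfolio and risk-neutral prices coincide; use p* = (1.03−0.88)/(1.2−0.88) = 0.4688 for the latter.
Terminal payoffs: V(2,0)=0.0000, V(2,1)=0.0000, V(2,2)=10.0000
  t=1,j=0: stock 66.8800 → up 80.2560 (V=0.0000), down 58.8544 (V=0.0000). Price 0.0000; hedge Δ=0.0000, bond B=0.0000.
  t=1,j=1: stock 91.2000 → up 109.4400 (V=10.0000), down 80.2560 (V=0.0000). Price 4.5510; hedge Δ=0.3427, bond B=-26.6990.
  t=0,j=0: stock 76.0000 → up 91.2000 (V=4.5510), down 66.8800 (V=0.0000). Price 2.0711; hedge Δ=0.1871, bond B=-12.1507.
Root portfolio cost Δ·76+B reproduces V0=2.0711.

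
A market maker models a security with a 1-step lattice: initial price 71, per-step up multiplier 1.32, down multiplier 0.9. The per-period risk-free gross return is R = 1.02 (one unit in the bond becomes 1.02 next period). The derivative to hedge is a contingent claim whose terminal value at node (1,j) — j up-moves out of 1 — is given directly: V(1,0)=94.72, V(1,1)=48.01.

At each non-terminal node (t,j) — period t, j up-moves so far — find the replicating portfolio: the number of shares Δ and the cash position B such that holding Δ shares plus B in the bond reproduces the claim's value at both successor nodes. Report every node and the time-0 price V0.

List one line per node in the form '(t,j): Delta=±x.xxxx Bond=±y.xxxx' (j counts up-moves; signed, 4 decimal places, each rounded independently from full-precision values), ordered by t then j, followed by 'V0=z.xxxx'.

Under the risk-neutral measure, an up-move has probability p* = (R−d)/(u−d) = 0.2857 and values discount at R = 1.02.
At expiry t=1: V(1,0)=94.7200, V(1,1)=48.0100
Node (0,0) S=71.0000: V=(p*·48.0100+(1−p*)·94.7200)/1.02=79.7787; Δ=(48.0100−94.7200)/(93.7200−63.9000)=-1.5664; B=V−Δ·S=190.9930
Self-financing check: at every node Δ·S+B equals the discounted successor values.

(0,0): Delta=-1.5664 Bond=190.9930
V0=79.7787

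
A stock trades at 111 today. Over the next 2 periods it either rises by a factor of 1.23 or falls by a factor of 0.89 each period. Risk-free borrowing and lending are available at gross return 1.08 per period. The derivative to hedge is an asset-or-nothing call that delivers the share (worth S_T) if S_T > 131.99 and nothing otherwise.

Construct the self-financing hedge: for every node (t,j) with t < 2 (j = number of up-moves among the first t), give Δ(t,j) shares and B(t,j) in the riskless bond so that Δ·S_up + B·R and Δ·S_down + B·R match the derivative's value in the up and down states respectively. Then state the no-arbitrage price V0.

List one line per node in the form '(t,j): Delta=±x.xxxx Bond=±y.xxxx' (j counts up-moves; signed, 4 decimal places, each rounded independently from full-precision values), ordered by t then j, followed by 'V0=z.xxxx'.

(0,0): Delta=2.3024 Bond=-210.6064
(1,0): Delta=0.0000 Bond=0.0000
(1,1): Delta=3.6176 Bond=-407.0245
V0=44.9609

Risk-neutral probability p* = (R−d)/(u−d) = (1.08−0.89)/(1.23−0.89) = 0.5588.
Payoff layer (t=2): V(2,0)=0.0000, V(2,1)=0.0000, V(2,2)=167.9319
  t=1,j=0: stock 98.7900 → up 121.5117 (V=0.0000), down 87.9231 (V=0.0000). Price 0.0000; hedge Δ=0.0000, bond B=0.0000.
  t=1,j=1: stock 136.5300 → up 167.9319 (V=167.9319), down 121.5117 (V=0.0000). Price 86.8929; hedge Δ=3.6176, bond B=-407.0245.
  t=0,j=0: stock 111.0000 → up 136.5300 (V=86.8929), down 98.7900 (V=0.0000). Price 44.9609; hedge Δ=2.3024, bond B=-210.6064.
Self-financing check: at every node Δ·S+B equals the discounted successor values.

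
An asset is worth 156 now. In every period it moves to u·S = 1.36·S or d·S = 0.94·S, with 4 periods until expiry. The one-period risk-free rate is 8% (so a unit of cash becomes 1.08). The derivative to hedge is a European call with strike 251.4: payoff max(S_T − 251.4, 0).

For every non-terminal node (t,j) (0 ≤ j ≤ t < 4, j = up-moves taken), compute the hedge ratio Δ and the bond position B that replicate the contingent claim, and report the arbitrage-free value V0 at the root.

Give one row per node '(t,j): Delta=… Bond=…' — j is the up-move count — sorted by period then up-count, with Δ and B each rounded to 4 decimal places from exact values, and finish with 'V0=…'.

(0,0): Delta=0.3998 Bond=-50.5045
(1,0): Delta=0.1982 Bond=-24.9790
(1,1): Delta=0.6785 Bond=-113.6765
(2,0): Delta=0.0189 Bond=-2.2718
(2,1): Delta=0.4459 Bond=-76.3885
(2,2): Delta=1.0000 Bond=-215.5350
(3,0): Delta=0.0000 Bond=0.0000
(3,1): Delta=0.0451 Bond=-7.3605
(3,2): Delta=1.0000 Bond=-232.7778
(3,3): Delta=1.0000 Bond=-232.7778
V0=11.8626

The replicating-portfolio and risk-neutral prices coincide; use p* = (1.08−0.94)/(1.36−0.94) = 0.3333 for the latter.
Terminal payoffs: V(4,0)=0.0000, V(4,1)=0.0000, V(4,2)=3.5518, V(4,3)=117.4665, V(4,4)=282.2791
  t=3,j=0: stock 129.5711 → up 176.2167 (V=0.0000), down 121.7968 (V=0.0000). Price 0.0000; hedge Δ=0.0000, bond B=0.0000.
  t=3,j=1: stock 187.4646 → up 254.9518 (V=3.5518), down 176.2167 (V=0.0000). Price 1.0962; hedge Δ=0.0451, bond B=-7.3605.
  t=3,j=2: stock 271.2253 → up 368.8665 (V=117.4665), down 254.9518 (V=3.5518). Price 38.4476; hedge Δ=1.0000, bond B=-232.7778.
  t=3,j=3: stock 392.4111 → up 533.6791 (V=282.2791), down 368.8665 (V=117.4665). Price 159.6334; hedge Δ=1.0000, bond B=-232.7778.
  t=2,j=0: stock 137.8416 → up 187.4646 (V=1.0962), down 129.5711 (V=0.0000). Price 0.3383; hedge Δ=0.0189, bond B=-2.2718.
  t=2,j=1: stock 199.4304 → up 271.2253 (V=38.4476), down 187.4646 (V=1.0962). Price 12.5432; hedge Δ=0.4459, bond B=-76.3885.
  t=2,j=2: stock 288.5376 → up 392.4111 (V=159.6334), down 271.2253 (V=38.4476). Price 73.0026; hedge Δ=1.0000, bond B=-215.5350.
  t=1,j=0: stock 146.6400 → up 199.4304 (V=12.5432), down 137.8416 (V=0.3383). Price 4.0802; hedge Δ=0.1982, bond B=-24.9790.
  t=1,j=1: stock 212.1600 → up 288.5376 (V=73.0026), down 199.4304 (V=12.5432). Price 30.2744; hedge Δ=0.6785, bond B=-113.6765.
  t=0,j=0: stock 156.0000 → up 212.1600 (V=30.2744), down 146.6400 (V=4.0802). Price 11.8626; hedge Δ=0.3998, bond B=-50.5045.
Root portfolio cost Δ·156+B reproduces V0=11.8626.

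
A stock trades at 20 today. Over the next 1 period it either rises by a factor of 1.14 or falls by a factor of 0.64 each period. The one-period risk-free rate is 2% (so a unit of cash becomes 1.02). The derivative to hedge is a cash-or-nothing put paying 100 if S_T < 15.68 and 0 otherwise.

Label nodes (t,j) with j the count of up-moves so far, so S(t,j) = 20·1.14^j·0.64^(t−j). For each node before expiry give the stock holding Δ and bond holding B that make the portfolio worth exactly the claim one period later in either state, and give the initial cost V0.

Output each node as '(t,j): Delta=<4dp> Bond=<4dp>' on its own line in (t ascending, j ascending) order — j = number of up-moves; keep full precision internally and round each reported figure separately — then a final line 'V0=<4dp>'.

Risk-neutral probability p* = (R−d)/(u−d) = (1.02−0.64)/(1.14−0.64) = 0.7600.
Terminal payoffs: V(1,0)=100.0000, V(1,1)=0.0000
Node (0,0) S=20.0000: V=(p*·0.0000+(1−p*)·100.0000)/1.02=23.5294; Δ=(0.0000−100.0000)/(22.8000−12.8000)=-10.0000; B=V−Δ·S=223.5294
Root portfolio cost Δ·20+B reproduces V0=23.5294.

(0,0): Delta=-10.0000 Bond=223.5294
V0=23.5294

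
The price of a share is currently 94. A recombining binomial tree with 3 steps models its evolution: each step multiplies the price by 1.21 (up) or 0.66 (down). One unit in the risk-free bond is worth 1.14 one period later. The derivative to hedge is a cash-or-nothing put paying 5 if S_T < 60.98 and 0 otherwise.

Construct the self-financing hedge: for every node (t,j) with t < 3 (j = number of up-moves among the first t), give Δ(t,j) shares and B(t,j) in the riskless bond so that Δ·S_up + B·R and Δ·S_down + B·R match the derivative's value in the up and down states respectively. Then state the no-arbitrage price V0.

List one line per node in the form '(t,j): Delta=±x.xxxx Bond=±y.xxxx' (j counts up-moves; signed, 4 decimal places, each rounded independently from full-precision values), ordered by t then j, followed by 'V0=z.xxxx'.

Risk-neutral probability p* = (R−d)/(u−d) = (1.14−0.66)/(1.21−0.66) = 0.8727.
Terminal values V(3,·): V(3,0)=5.0000, V(3,1)=5.0000, V(3,2)=0.0000, V(3,3)=0.0000
(2,0): S=40.9464. Δ = (V_up−V_dn)/(S_up−S_dn) = (5.0000−5.0000)/(49.5451−27.0246) = 0.0000. V = [p*·5.0000 + (1−p*)·5.0000]/1.14 = 4.3860. B = V − Δ·S = 4.3860.
(2,1): S=75.0684. Δ = (V_up−V_dn)/(S_up−S_dn) = (0.0000−5.0000)/(90.8328−49.5451) = -0.1211. V = [p*·0.0000 + (1−p*)·5.0000]/1.14 = 0.5582. B = V − Δ·S = 9.6491.
(2,2): S=137.6254. Δ = (V_up−V_dn)/(S_up−S_dn) = (0.0000−0.0000)/(166.5267−90.8328) = 0.0000. V = [p*·0.0000 + (1−p*)·0.0000]/1.14 = 0.0000. B = V − Δ·S = 0.0000.
(1,0): S=62.0400. Δ = (V_up−V_dn)/(S_up−S_dn) = (0.5582−4.3860)/(75.0684−40.9464) = -0.1122. V = [p*·0.5582 + (1−p*)·4.3860]/1.14 = 0.9170. B = V − Δ·S = 7.8765.
(1,1): S=113.7400. Δ = (V_up−V_dn)/(S_up−S_dn) = (0.0000−0.5582)/(137.6254−75.0684) = -0.0089. V = [p*·0.0000 + (1−p*)·0.5582]/1.14 = 0.0623. B = V − Δ·S = 1.0773.
(0,0): S=94.0000. Δ = (V_up−V_dn)/(S_up−S_dn) = (0.0623−0.9170)/(113.7400−62.0400) = -0.0165. V = [p*·0.0623 + (1−p*)·0.9170]/1.14 = 0.1501. B = V − Δ·S = 1.7041.
Each (Δ,B) replicates both successor values, so the strategy is self-financing and V0 is arbitrage-free.

(0,0): Delta=-0.0165 Bond=1.7041
(1,0): Delta=-0.1122 Bond=7.8765
(1,1): Delta=-0.0089 Bond=1.0773
(2,0): Delta=0.0000 Bond=4.3860
(2,1): Delta=-0.1211 Bond=9.6491
(2,2): Delta=0.0000 Bond=0.0000
V0=0.1501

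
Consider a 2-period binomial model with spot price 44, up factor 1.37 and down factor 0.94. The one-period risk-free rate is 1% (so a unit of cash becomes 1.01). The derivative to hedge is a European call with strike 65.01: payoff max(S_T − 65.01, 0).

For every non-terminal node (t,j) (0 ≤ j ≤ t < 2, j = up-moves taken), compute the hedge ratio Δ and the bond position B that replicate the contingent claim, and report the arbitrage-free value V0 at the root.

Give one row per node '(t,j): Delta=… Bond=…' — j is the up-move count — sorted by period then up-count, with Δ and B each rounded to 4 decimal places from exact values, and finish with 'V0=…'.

(0,0): Delta=0.1497 Bond=-6.1307
(1,0): Delta=0.0000 Bond=0.0000
(1,1): Delta=0.6780 Bond=-38.0363
V0=0.4565

Risk-neutral probability p* = (R−d)/(u−d) = (1.01−0.94)/(1.37−0.94) = 0.1628.
Payoff layer (t=2): V(2,0)=0.0000, V(2,1)=0.0000, V(2,2)=17.5736
Node (1,0) S=41.3600: V=(p*·0.0000+(1−p*)·0.0000)/1.01=0.0000; Δ=(0.0000−0.0000)/(56.6632−38.8784)=0.0000; B=V−Δ·S=0.0000
Node (1,1) S=60.2800: V=(p*·17.5736+(1−p*)·0.0000)/1.01=2.8325; Δ=(17.5736−0.0000)/(82.5836−56.6632)=0.6780; B=V−Δ·S=-38.0363
Node (0,0) S=44.0000: V=(p*·2.8325+(1−p*)·0.0000)/1.01=0.4565; Δ=(2.8325−0.0000)/(60.2800−41.3600)=0.1497; B=V−Δ·S=-6.1307
Check: Δ(0,0)·S0 + B(0,0) = 0.4565 = V0.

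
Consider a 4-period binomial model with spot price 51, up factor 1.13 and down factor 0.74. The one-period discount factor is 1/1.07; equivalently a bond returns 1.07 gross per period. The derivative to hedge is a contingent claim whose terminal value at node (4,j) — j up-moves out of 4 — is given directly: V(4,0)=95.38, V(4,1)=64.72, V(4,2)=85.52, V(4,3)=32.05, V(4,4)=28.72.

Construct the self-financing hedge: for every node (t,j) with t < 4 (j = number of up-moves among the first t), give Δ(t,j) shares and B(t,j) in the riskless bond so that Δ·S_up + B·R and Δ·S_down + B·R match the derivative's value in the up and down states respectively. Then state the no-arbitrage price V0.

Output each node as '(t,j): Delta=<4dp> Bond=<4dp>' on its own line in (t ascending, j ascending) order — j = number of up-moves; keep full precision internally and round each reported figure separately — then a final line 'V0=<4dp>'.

The replicating-portfolio and risk-neutral prices coincide; use p* = (1.07−0.74)/(1.13−0.74) = 0.8462 for the latter.
Terminal values V(4,·): V(4,0)=95.3800, V(4,1)=64.7200, V(4,2)=85.5200, V(4,3)=32.0500, V(4,4)=28.7200
  t=3,j=0: stock 20.6664 → up 23.3531 (V=64.7200), down 15.2932 (V=95.3800). Price 64.8943; hedge Δ=-3.8040, bond B=143.5097.
  t=3,j=1: stock 31.5582 → up 35.6608 (V=85.5200), down 23.3531 (V=64.7200). Price 76.9346; hedge Δ=1.6900, bond B=23.6012.
  t=3,j=2: stock 48.1902 → up 54.4549 (V=32.0500), down 35.6608 (V=85.5200). Price 37.6413; hedge Δ=-2.8450, bond B=174.7438.
  t=3,j=3: stock 73.5877 → up 83.1542 (V=28.7200), down 54.4549 (V=32.0500). Price 27.3199; hedge Δ=-0.1160, bond B=35.8584.
  t=2,j=0: stock 27.9276 → up 31.5582 (V=76.9346), down 20.6664 (V=64.8943). Price 70.1703; hedge Δ=1.1054, bond B=39.2979.
  t=2,j=1: stock 42.6462 → up 48.1902 (V=37.6413), down 31.5582 (V=76.9346). Price 40.8284; hedge Δ=-2.3625, bond B=141.5805.
  t=2,j=2: stock 65.1219 → up 73.5877 (V=27.3199), down 48.1902 (V=37.6413). Price 27.0166; hedge Δ=-0.4064, bond B=53.4817.
  t=1,j=0: stock 37.7400 → up 42.6462 (V=40.8284), down 27.9276 (V=70.1703). Price 42.3762; hedge Δ=-1.9935, bond B=117.6119.
  t=1,j=1: stock 57.6300 → up 65.1219 (V=27.0166), down 42.6462 (V=40.8284). Price 27.2351; hedge Δ=-0.6145, bond B=62.6498.
  t=0,j=0: stock 51.0000 → up 57.6300 (V=27.2351), down 37.7400 (V=42.3762). Price 27.6304; hedge Δ=-0.7612, bond B=66.4538.
Root portfolio cost Δ·51+B reproduces V0=27.6304.

(0,0): Delta=-0.7612 Bond=66.4538
(1,0): Delta=-1.9935 Bond=117.6119
(1,1): Delta=-0.6145 Bond=62.6498
(2,0): Delta=1.1054 Bond=39.2979
(2,1): Delta=-2.3625 Bond=141.5805
(2,2): Delta=-0.4064 Bond=53.4817
(3,0): Delta=-3.8040 Bond=143.5097
(3,1): Delta=1.6900 Bond=23.6012
(3,2): Delta=-2.8450 Bond=174.7438
(3,3): Delta=-0.1160 Bond=35.8584
V0=27.6304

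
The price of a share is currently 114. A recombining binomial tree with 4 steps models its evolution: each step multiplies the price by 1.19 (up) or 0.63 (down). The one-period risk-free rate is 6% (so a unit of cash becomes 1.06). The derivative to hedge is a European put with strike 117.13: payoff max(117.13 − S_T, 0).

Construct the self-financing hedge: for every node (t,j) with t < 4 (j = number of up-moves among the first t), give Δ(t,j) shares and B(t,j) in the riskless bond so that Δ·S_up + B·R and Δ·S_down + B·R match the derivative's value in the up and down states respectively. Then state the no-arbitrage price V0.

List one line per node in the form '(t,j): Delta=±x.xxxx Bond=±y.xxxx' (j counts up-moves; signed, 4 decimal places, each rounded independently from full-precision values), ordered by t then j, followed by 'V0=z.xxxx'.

(0,0): Delta=-0.3384 Bond=49.3480
(1,0): Delta=-0.9491 Bond=96.1737
(1,1): Delta=-0.2406 Bond=39.0475
(2,0): Delta=-1.0000 Bond=104.2453
(2,1): Delta=-0.9410 Bond=101.2484
(2,2): Delta=-0.1285 Bond=23.2937
(3,0): Delta=-1.0000 Bond=110.5000
(3,1): Delta=-1.0000 Bond=110.5000
(3,2): Delta=-0.9316 Bond=106.3628
(3,3): Delta=0.0000 Bond=0.0000
V0=10.7726

Since d<R<u, set p* = (R−d)/(u−d) = 0.7679; price each node as the discounted p*-expectation of its children.
Terminal values V(4,·): V(4,0)=99.1716, V(4,1)=83.2086, V(4,2)=53.0563, V(4,3)=0.0000, V(4,4)=0.0000
  t=3,j=0: stock 28.5054 → up 33.9214 (V=83.2086), down 17.9584 (V=99.1716). Price 81.9946; hedge Δ=-1.0000, bond B=110.5000.
  t=3,j=1: stock 53.8435 → up 64.0737 (V=53.0563), down 33.9214 (V=83.2086). Price 56.6565; hedge Δ=-1.0000, bond B=110.5000.
  t=3,j=2: stock 101.7043 → up 121.0281 (V=0.0000), down 64.0737 (V=53.0563). Price 11.6195; hedge Δ=-0.9316, bond B=106.3628.
  t=3,j=3: stock 192.1081 → up 228.6087 (V=0.0000), down 121.0281 (V=0.0000). Price 0.0000; hedge Δ=0.0000, bond B=0.0000.
  t=2,j=0: stock 45.2466 → up 53.8435 (V=56.6565), down 28.5054 (V=81.9946). Price 58.9987; hedge Δ=-1.0000, bond B=104.2453.
  t=2,j=1: stock 85.4658 → up 101.7043 (V=11.6195), down 53.8435 (V=56.6565). Price 20.8250; hedge Δ=-0.9410, bond B=101.2484.
  t=2,j=2: stock 161.4354 → up 192.1081 (V=0.0000), down 101.7043 (V=11.6195). Price 2.5447; hedge Δ=-0.1285, bond B=23.2937.
  t=1,j=0: stock 71.8200 → up 85.4658 (V=20.8250), down 45.2466 (V=58.9987). Price 28.0064; hedge Δ=-0.9491, bond B=96.1737.
  t=1,j=1: stock 135.6600 → up 161.4354 (V=2.5447), down 85.4658 (V=20.8250). Price 6.4041; hedge Δ=-0.2406, bond B=39.0475.
  t=0,j=0: stock 114.0000 → up 135.6600 (V=6.4041), down 71.8200 (V=28.0064). Price 10.7726; hedge Δ=-0.3384, bond B=49.3480.
Each (Δ,B) replicates both successor values, so the strategy is self-financing and V0 is arbitrage-free.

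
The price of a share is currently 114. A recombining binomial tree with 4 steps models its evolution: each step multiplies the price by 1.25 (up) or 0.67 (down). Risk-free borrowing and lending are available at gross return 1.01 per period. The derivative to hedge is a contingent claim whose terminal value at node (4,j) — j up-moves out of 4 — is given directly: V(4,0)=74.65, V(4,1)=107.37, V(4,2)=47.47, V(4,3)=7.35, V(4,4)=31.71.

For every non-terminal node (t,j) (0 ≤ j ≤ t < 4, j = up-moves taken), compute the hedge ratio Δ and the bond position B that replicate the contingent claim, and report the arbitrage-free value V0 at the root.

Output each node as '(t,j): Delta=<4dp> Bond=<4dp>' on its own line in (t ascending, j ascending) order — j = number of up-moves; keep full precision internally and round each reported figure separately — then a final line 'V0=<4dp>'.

Since d<R<u, set p* = (R−d)/(u−d) = 0.5862; price each node as the discounted p*-expectation of its children.
Payoff layer (t=4): V(4,0)=74.6500, V(4,1)=107.3700, V(4,2)=47.4700, V(4,3)=7.3500, V(4,4)=31.7100
Node (3,0) S=34.2870: V=(p*·107.3700+(1−p*)·74.6500)/1.01=92.9017; Δ=(107.3700−74.6500)/(42.8587−22.9723)=1.6453; B=V−Δ·S=36.4879
Node (3,1) S=63.9683: V=(p*·47.4700+(1−p*)·107.3700)/1.01=71.5408; Δ=(47.4700−107.3700)/(79.9603−42.8587)=-1.6145; B=V−Δ·S=174.8167
Node (3,2) S=119.3438: V=(p*·7.3500+(1−p*)·47.4700)/1.01=23.7142; Δ=(7.3500−47.4700)/(149.1797−79.9603)=-0.5796; B=V−Δ·S=92.8867
Node (3,3) S=222.6562: V=(p*·31.7100+(1−p*)·7.3500)/1.01=21.4158; Δ=(31.7100−7.3500)/(278.3203−149.1797)=0.1886; B=V−Δ·S=-20.5842
Node (2,0) S=51.1746: V=(p*·71.5408+(1−p*)·92.9017)/1.01=79.5839; Δ=(71.5408−92.9017)/(63.9683−34.2870)=-0.7197; B=V−Δ·S=116.4130
Node (2,1) S=95.4750: V=(p*·23.7142+(1−p*)·71.5408)/1.01=43.0738; Δ=(23.7142−71.5408)/(119.3438−63.9683)=-0.8637; B=V−Δ·S=125.5334
Node (2,2) S=178.1250: V=(p*·21.4158+(1−p*)·23.7142)/1.01=22.1454; Δ=(21.4158−23.7142)/(222.6562−119.3438)=-0.0222; B=V−Δ·S=26.1082
Node (1,0) S=76.3800: V=(p*·43.0738+(1−p*)·79.5839)/1.01=57.6054; Δ=(43.0738−79.5839)/(95.4750−51.1746)=-0.8241; B=V−Δ·S=120.5539
Node (1,1) S=142.5000: V=(p*·22.1454+(1−p*)·43.0738)/1.01=30.5005; Δ=(22.1454−43.0738)/(178.1250−95.4750)=-0.2532; B=V−Δ·S=66.5838
Node (0,0) S=114.0000: V=(p*·30.5005+(1−p*)·57.6054)/1.01=41.3033; Δ=(30.5005−57.6054)/(142.5000−76.3800)=-0.4099; B=V−Δ·S=88.0359
Self-financing check: at every node Δ·S+B equals the discounted successor values.

(0,0): Delta=-0.4099 Bond=88.0359
(1,0): Delta=-0.8241 Bond=120.5539
(1,1): Delta=-0.2532 Bond=66.5838
(2,0): Delta=-0.7197 Bond=116.4130
(2,1): Delta=-0.8637 Bond=125.5334
(2,2): Delta=-0.0222 Bond=26.1082
(3,0): Delta=1.6453 Bond=36.4879
(3,1): Delta=-1.6145 Bond=174.8167
(3,2): Delta=-0.5796 Bond=92.8867
(3,3): Delta=0.1886 Bond=-20.5842
V0=41.3033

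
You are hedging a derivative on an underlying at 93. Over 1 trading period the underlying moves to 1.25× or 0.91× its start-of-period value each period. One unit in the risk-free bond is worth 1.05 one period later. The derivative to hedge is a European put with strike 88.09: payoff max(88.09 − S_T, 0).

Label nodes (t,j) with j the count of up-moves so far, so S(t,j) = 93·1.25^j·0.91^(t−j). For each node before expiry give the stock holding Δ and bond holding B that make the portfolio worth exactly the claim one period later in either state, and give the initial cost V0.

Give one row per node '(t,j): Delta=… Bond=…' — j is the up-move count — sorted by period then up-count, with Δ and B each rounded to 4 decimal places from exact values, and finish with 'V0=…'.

The replicating-portfolio and risk-neutral prices coincide; use p* = (1.05−0.91)/(1.25−0.91) = 0.4118 for the latter.
Terminal payoffs: V(1,0)=3.4600, V(1,1)=0.0000
(0,0): S=93.0000. Δ = (V_up−V_dn)/(S_up−S_dn) = (0.0000−3.4600)/(116.2500−84.6300) = -0.1094. V = [p*·0.0000 + (1−p*)·3.4600]/1.05 = 1.9384. B = V − Δ·S = 12.1148.
Self-financing check: at every node Δ·S+B equals the discounted successor values.

(0,0): Delta=-0.1094 Bond=12.1148
V0=1.9384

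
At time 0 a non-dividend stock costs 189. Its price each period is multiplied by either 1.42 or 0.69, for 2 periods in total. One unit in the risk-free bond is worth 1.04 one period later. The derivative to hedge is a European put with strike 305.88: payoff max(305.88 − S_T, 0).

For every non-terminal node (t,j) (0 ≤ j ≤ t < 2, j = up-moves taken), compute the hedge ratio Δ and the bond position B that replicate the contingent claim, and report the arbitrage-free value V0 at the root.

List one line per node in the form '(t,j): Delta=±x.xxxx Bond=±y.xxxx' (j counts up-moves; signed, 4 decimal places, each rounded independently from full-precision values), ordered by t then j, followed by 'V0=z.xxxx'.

(0,0): Delta=-0.7487 Bond=251.2869
(1,0): Delta=-1.0000 Bond=294.1154
(1,1): Delta=-0.6161 Bond=225.7519
V0=109.7898

No-arbitrage ⇒ martingale measure with p* = (R−d)/(u−d) = 0.4795.
At expiry t=2: V(2,0)=215.8971, V(2,1)=120.6978, V(2,2)=0.0000
Node (1,0) S=130.4100: V=(p*·120.6978+(1−p*)·215.8971)/1.04=163.7054; Δ=(120.6978−215.8971)/(185.1822−89.9829)=-1.0000; B=V−Δ·S=294.1154
Node (1,1) S=268.3800: V=(p*·0.0000+(1−p*)·120.6978)/1.04=60.4125; Δ=(0.0000−120.6978)/(381.0996−185.1822)=-0.6161; B=V−Δ·S=225.7519
Node (0,0) S=189.0000: V=(p*·60.4125+(1−p*)·163.7054)/1.04=109.7898; Δ=(60.4125−163.7054)/(268.3800−130.4100)=-0.7487; B=V−Δ·S=251.2869
Root portfolio cost Δ·189+B reproduces V0=109.7898.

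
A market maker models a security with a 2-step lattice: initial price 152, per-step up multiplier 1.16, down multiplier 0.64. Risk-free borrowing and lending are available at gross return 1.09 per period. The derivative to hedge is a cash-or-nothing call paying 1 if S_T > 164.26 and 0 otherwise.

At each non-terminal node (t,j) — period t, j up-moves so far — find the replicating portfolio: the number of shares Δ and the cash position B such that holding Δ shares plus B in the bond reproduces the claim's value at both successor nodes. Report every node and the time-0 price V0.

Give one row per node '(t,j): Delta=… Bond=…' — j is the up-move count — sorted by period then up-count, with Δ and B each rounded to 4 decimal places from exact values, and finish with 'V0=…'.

Risk-neutral probability p* = (R−d)/(u−d) = (1.09−0.64)/(1.16−0.64) = 0.8654.
Payoff layer (t=2): V(2,0)=0.0000, V(2,1)=0.0000, V(2,2)=1.0000
Node (1,0) S=97.2800: V=(p*·0.0000+(1−p*)·0.0000)/1.09=0.0000; Δ=(0.0000−0.0000)/(112.8448−62.2592)=0.0000; B=V−Δ·S=0.0000
Node (1,1) S=176.3200: V=(p*·1.0000+(1−p*)·0.0000)/1.09=0.7939; Δ=(1.0000−0.0000)/(204.5312−112.8448)=0.0109; B=V−Δ·S=-1.1291
Node (0,0) S=152.0000: V=(p*·0.7939+(1−p*)·0.0000)/1.09=0.6303; Δ=(0.7939−0.0000)/(176.3200−97.2800)=0.0100; B=V−Δ·S=-0.8965
Check: Δ(0,0)·S0 + B(0,0) = 0.6303 = V0.

(0,0): Delta=0.0100 Bond=-0.8965
(1,0): Delta=0.0000 Bond=0.0000
(1,1): Delta=0.0109 Bond=-1.1291
V0=0.6303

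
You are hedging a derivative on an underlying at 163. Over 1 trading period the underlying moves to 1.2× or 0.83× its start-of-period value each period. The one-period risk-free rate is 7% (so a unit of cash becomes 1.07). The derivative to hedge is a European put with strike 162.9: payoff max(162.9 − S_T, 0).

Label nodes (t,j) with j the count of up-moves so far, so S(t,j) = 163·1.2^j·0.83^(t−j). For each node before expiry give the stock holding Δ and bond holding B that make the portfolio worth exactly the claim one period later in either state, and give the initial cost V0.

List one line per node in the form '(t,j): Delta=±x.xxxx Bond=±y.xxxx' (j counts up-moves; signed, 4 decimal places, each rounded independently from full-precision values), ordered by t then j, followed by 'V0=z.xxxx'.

(0,0): Delta=-0.4578 Bond=83.6878
V0=9.0662

The replicating-portfolio and risk-neutral prices coincide; use p* = (1.07−0.83)/(1.2−0.83) = 0.6486 for the latter.
Terminal payoffs: V(1,0)=27.6100, V(1,1)=0.0000
  t=0,j=0: stock 163.0000 → up 195.6000 (V=0.0000), down 135.2900 (V=27.6100). Price 9.0662; hedge Δ=-0.4578, bond B=83.6878.
Each (Δ,B) replicates both successor values, so the strategy is self-financing and V0 is arbitrage-free.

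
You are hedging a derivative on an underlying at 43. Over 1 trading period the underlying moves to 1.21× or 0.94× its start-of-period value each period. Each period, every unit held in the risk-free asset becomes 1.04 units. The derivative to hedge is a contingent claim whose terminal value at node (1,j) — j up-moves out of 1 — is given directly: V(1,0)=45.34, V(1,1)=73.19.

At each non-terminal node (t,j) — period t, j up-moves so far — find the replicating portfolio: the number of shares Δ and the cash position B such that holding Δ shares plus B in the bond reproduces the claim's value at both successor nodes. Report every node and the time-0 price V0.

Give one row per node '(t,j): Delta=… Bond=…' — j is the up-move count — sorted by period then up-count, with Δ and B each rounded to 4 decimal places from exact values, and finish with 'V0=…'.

(0,0): Delta=2.3988 Bond=-49.6339
V0=53.5142

No-arbitrage ⇒ martingale measure with p* = (R−d)/(u−d) = 0.3704.
Payoff layer (t=1): V(1,0)=45.3400, V(1,1)=73.1900
  t=0,j=0: stock 43.0000 → up 52.0300 (V=73.1900), down 40.4200 (V=45.3400). Price 53.5142; hedge Δ=2.3988, bond B=-49.6339.
Self-financing check: at every node Δ·S+B equals the discounted successor values.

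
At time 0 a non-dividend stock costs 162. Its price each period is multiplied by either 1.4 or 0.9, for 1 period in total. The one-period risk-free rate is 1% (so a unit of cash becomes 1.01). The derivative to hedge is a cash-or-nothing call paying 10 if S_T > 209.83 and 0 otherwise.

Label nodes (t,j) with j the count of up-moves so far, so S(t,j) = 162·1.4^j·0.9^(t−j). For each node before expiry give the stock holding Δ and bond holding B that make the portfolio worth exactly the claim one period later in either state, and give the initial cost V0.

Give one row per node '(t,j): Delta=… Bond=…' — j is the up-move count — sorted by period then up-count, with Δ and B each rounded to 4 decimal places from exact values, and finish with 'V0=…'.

(0,0): Delta=0.1235 Bond=-17.8218
V0=2.1782

Under the risk-neutral measure, an up-move has probability p* = (R−d)/(u−d) = 0.2200 and values discount at R = 1.01.
Payoff layer (t=1): V(1,0)=0.0000, V(1,1)=10.0000
Node (0,0) S=162.0000: V=(p*·10.0000+(1−p*)·0.0000)/1.01=2.1782; Δ=(10.0000−0.0000)/(226.8000−145.8000)=0.1235; B=V−Δ·S=-17.8218
Self-financing check: at every node Δ·S+B equals the discounted successor values.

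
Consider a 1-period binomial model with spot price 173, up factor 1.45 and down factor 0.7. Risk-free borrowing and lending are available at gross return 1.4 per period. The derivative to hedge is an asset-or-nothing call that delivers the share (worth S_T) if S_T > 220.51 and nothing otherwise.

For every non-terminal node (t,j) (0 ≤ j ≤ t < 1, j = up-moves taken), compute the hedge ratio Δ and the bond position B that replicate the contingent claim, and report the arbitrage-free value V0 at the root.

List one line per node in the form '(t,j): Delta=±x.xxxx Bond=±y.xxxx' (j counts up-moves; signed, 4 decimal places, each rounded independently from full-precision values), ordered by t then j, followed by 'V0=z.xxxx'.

Under the risk-neutral measure, an up-move has probability p* = (R−d)/(u−d) = 0.9333 and values discount at R = 1.4.
Terminal values V(1,·): V(1,0)=0.0000, V(1,1)=250.8500
Node (0,0) S=173.0000: V=(p*·250.8500+(1−p*)·0.0000)/1.4=167.2333; Δ=(250.8500−0.0000)/(250.8500−121.1000)=1.9333; B=V−Δ·S=-167.2333
Each (Δ,B) replicates both successor values, so the strategy is self-financing and V0 is arbitrage-free.

(0,0): Delta=1.9333 Bond=-167.2333
V0=167.2333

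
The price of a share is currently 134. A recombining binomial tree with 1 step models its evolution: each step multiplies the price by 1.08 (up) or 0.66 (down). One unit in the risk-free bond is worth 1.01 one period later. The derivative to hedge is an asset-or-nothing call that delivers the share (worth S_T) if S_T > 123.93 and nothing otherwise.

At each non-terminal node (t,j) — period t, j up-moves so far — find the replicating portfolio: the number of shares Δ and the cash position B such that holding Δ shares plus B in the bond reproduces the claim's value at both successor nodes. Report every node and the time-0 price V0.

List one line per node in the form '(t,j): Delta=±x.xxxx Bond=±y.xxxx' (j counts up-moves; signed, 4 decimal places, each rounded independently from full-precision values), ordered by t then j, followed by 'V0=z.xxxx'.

(0,0): Delta=2.5714 Bond=-225.1655
V0=119.4059

Under the risk-neutral measure, an up-move has probability p* = (R−d)/(u−d) = 0.8333 and values discount at R = 1.01.
Terminal payoffs: V(1,0)=0.0000, V(1,1)=144.7200
  t=0,j=0: stock 134.0000 → up 144.7200 (V=144.7200), down 88.4400 (V=0.0000). Price 119.4059; hedge Δ=2.5714, bond B=-225.1655.
The time-0 hedge costs 119.4059, which is the no-arbitrage price.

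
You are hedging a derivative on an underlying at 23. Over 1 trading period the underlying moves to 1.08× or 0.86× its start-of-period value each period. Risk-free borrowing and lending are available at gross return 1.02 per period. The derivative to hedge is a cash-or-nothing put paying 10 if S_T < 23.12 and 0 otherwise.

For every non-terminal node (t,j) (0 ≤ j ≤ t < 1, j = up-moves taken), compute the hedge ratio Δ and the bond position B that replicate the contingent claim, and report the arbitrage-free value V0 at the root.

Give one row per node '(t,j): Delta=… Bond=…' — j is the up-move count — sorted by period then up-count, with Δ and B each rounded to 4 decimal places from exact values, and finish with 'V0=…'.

The replicating-portfolio and risk-neutral prices coincide; use p* = (1.02−0.86)/(1.08−0.86) = 0.7273 for the latter.
Payoff layer (t=1): V(1,0)=10.0000, V(1,1)=0.0000
Node (0,0) S=23.0000: V=(p*·0.0000+(1−p*)·10.0000)/1.02=2.6738; Δ=(0.0000−10.0000)/(24.8400−19.7800)=-1.9763; B=V−Δ·S=48.1283
Each (Δ,B) replicates both successor values, so the strategy is self-financing and V0 is arbitrage-free.

(0,0): Delta=-1.9763 Bond=48.1283
V0=2.6738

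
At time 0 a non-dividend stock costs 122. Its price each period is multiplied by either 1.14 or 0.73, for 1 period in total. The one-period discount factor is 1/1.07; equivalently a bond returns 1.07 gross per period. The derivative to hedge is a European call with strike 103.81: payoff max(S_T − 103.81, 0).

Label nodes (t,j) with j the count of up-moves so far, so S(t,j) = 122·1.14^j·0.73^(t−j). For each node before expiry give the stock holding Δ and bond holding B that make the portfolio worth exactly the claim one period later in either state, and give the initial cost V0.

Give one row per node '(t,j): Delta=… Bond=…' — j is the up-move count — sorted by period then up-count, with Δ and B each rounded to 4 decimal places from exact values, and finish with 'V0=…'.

(0,0): Delta=0.7051 Bond=-58.6895
V0=27.3349

No-arbitrage ⇒ martingale measure with p* = (R−d)/(u−d) = 0.8293.
Payoff layer (t=1): V(1,0)=0.0000, V(1,1)=35.2700
  t=0,j=0: stock 122.0000 → up 139.0800 (V=35.2700), down 89.0600 (V=0.0000). Price 27.3349; hedge Δ=0.7051, bond B=-58.6895.
Each (Δ,B) replicates both successor values, so the strategy is self-financing and V0 is arbitrage-free.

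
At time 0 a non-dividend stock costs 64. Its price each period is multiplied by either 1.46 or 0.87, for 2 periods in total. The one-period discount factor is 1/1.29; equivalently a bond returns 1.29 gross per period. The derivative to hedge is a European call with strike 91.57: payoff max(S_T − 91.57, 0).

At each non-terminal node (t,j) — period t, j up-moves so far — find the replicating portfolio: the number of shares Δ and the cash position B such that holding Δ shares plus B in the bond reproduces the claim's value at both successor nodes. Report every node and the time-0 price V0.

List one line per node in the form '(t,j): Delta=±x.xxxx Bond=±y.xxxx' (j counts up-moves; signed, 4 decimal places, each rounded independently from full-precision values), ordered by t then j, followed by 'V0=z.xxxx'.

(0,0): Delta=0.6555 Bond=-28.2925
(1,0): Delta=0.0000 Bond=0.0000
(1,1): Delta=0.8136 Bond=-51.2700
V0=13.6584

The replicating-portfolio and risk-neutral prices coincide; use p* = (1.29−0.87)/(1.46−0.87) = 0.7119 for the latter.
Terminal payoffs: V(2,0)=0.0000, V(2,1)=0.0000, V(2,2)=44.8524
(1,0): S=55.6800. Δ = (V_up−V_dn)/(S_up−S_dn) = (0.0000−0.0000)/(81.2928−48.4416) = 0.0000. V = [p*·0.0000 + (1−p*)·0.0000]/1.29 = 0.0000. B = V − Δ·S = 0.0000.
(1,1): S=93.4400. Δ = (V_up−V_dn)/(S_up−S_dn) = (44.8524−0.0000)/(136.4224−81.2928) = 0.8136. V = [p*·44.8524 + (1−p*)·0.0000]/1.29 = 24.7510. B = V − Δ·S = -51.2700.
(0,0): S=64.0000. Δ = (V_up−V_dn)/(S_up−S_dn) = (24.7510−0.0000)/(93.4400−55.6800) = 0.6555. V = [p*·24.7510 + (1−p*)·0.0000]/1.29 = 13.6584. B = V − Δ·S = -28.2925.
Root portfolio cost Δ·64+B reproduces V0=13.6584.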